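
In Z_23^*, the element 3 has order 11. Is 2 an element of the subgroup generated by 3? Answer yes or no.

2 ∈ ⟨3⟩ iff 2^11 ≡ 1 (mod 23), since |⟨3⟩| = 11.
2^11 mod 23 = 1.
Since 1 = 1, 2 lies in the subgroup.

yes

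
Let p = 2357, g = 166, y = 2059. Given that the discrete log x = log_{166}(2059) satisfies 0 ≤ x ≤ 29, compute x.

Compute 166^0 mod 2357 = 1, then multiply by 166 repeatedly:
  166^0=1  166^1=166  166^2=1629  166^3=1716  166^4=2016
  166^5=2319  166^6=763  166^7=1737  166^8=788  166^9=1173
  166^10=1444  166^11=1647  166^12=2347  166^13=697  166^14=209
  166^15=1696  166^16=1053  166^17=380  166^18=1798  166^19=1486
  166^20=1548  166^21=55  166^22=2059
Found 2059 at exponent 22.

22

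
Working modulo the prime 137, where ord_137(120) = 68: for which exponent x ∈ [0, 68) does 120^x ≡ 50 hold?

40

Baby-step giant-step with m = ceil(sqrt(68)) = 9.
Baby table (120^j mod 137 for j=0..8):
  0:1  1:120  2:15  3:19  4:88  5:11  6:87  7:28
  8:72
Giant step factor: 120^(-9) ≡ 61 (mod 137).
Scan 50·61^i mod 137 for i = 0, 1, …:
  i=0: 50   i=1: 36   i=2: 4   i=3: 107
  i=4: 88
Match at i=4, j=4: x = 4·9 + 4 = 40.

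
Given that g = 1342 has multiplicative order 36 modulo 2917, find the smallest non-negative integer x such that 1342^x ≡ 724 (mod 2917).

Successive powers of 1342 modulo 2917:
  1342^0=1  1342^1=1342  1342^2=1175  1342^3=1670  1342^4=884  1342^5=2026
  1342^6=248  1342^7=278  1342^8=2617  1342^9=2863  1342^10=457  1342^11=724
So 1342^11 ≡ 724 (mod 2917), giving x = 11.

11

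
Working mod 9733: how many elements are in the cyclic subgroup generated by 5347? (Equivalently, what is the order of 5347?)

3244

The order of 5347 must divide p − 1 = 9732 = 2^2 · 3 · 811.
Divisors: 1, 2, 3, 4, 6, 12, 811, 1622, 2433, 3244, 4866, 9732.
Check each in increasing order: 5347^1 ≡ 5347;  5347^2 ≡ 4588;  5347^3 ≡ 4876;  5347^4 ≡ 6998;  5347^6 ≡ 7390;  5347^12 ≡ 237;  5347^811 ≡ 2709;  5347^1622 ≡ 9732;  5347^2433 ≡ 7024;  5347^3244 ≡ 1.
Smallest exponent giving 1 is 3244.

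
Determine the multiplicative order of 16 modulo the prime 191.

95

The order of 16 must divide p − 1 = 190 = 2 · 5 · 19.
Divisors: 1, 2, 5, 10, 19, 38, 95, 190.
Check each in increasing order: 16^1 ≡ 16;  16^2 ≡ 65;  16^5 ≡ 177;  16^10 ≡ 5;  16^19 ≡ 109;  16^38 ≡ 39;  16^95 ≡ 1.
Smallest exponent giving 1 is 95.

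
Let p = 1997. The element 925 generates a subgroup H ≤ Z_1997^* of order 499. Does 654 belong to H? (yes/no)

654 ∈ ⟨925⟩ iff 654^499 ≡ 1 (mod 1997), since |⟨925⟩| = 499.
654^499 mod 1997 = 1.
Since 1 = 1, 654 lies in the subgroup.

yes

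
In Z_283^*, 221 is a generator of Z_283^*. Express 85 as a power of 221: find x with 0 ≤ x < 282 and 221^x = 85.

166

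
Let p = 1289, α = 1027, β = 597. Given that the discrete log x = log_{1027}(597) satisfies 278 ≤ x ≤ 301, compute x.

296

Compute 1027^278 mod 1289 = 1236, then multiply by 1027 repeatedly:
  1027^278=1236  1027^279=996  1027^280=715  1027^281=864  1027^282=496
  1027^283=237  1027^284=1067  1027^285=159  1027^286=879  1027^287=433
  1027^288=1275  1027^289=1090  1027^290=578  1027^291=666  1027^292=812
  1027^293=1230  1027^294=1279  1027^295=42  1027^296=597
Found 597 at exponent 296.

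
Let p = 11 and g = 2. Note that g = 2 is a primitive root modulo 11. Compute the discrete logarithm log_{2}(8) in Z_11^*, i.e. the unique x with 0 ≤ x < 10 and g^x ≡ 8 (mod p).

Successive powers of 2 modulo 11:
  2^0=1  2^1=2  2^2=4  2^3=8
So 2^3 ≡ 8 (mod 11), giving x = 3.

3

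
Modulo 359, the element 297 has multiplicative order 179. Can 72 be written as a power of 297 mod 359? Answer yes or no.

yes

72 ∈ ⟨297⟩ iff 72^179 ≡ 1 (mod 359), since |⟨297⟩| = 179.
72^179 mod 359 = 1.
Since 1 = 1, 72 lies in the subgroup.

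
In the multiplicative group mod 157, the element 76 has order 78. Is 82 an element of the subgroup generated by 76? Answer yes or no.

82 ∈ ⟨76⟩ iff 82^78 ≡ 1 (mod 157), since |⟨76⟩| = 78.
82^78 mod 157 = 1.
Since 1 = 1, 82 lies in the subgroup.

yes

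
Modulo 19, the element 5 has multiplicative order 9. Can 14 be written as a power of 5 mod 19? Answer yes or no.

no

⟨5⟩ has order 9; its elements mod 19 are {1, 4, 5, 6, 7, 9, 11, 16, 17}.
14 is not in this set.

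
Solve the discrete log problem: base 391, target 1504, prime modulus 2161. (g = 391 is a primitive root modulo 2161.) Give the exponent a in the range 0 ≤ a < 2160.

397

Baby-step giant-step with m = ceil(sqrt(2160)) = 47.
Baby table (391^j mod 2161 for j=0..46):
  0:1  1:391  2:1611  3:1050  4:2121  5:1648  6:390  7:1220
  8:1600  9:1071  10:1688  11:903  12:830  13:380  14:1632  15:617
  16:1376  17:2088  18:1711  19:1252  20:1146  21:759  22:712  23:1784
  24:1702  25:2055  26:1774  27:2114  28:1072  29:2079  30:353  31:1880
  32:340  33:1119  34:1007  35:435  36:1527  37:621  38:779  39:2049
  40:1589  41:1092  42:1255  43:158  44:1270  45:1701  46:1664
Giant step factor: 391^(-47) ≡ 1286 (mod 2161).
Scan 1504·1286^i mod 2161 for i = 0, 1, …:
  i=0: 1504   i=1: 49   i=2: 345   i=3: 665
  i=4: 1595   i=5: 381   i=6: 1580   i=7: 540
  i=8: 759
Match at i=8, j=21: a = 8·47 + 21 = 397.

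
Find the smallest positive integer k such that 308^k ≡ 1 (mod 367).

122

The order of 308 must divide p − 1 = 366 = 2 · 3 · 61.
Divisors: 1, 2, 3, 6, 61, 122, 183, 366.
Check each in increasing order: 308^1 ≡ 308;  308^2 ≡ 178;  308^3 ≡ 141;  308^6 ≡ 63;  308^61 ≡ 366;  308^122 ≡ 1.
Smallest exponent giving 1 is 122.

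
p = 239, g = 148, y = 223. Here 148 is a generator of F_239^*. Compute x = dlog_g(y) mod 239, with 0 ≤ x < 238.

125

Baby-step giant-step with m = ceil(sqrt(238)) = 16.
Baby table (148^j mod 239 for j=0..15):
  0:1  1:148  2:155  3:235  4:125  5:97  6:16  7:217
  8:90  9:175  10:88  11:118  12:17  13:126  14:6  15:171
Giant step factor: 148^(-16) ≡ 193 (mod 239).
Scan 223·193^i mod 239 for i = 0, 1, …:
  i=0: 223   i=1: 19   i=2: 82   i=3: 52
  i=4: 237   i=5: 92   i=6: 70   i=7: 126
Match at i=7, j=13: x = 7·16 + 13 = 125.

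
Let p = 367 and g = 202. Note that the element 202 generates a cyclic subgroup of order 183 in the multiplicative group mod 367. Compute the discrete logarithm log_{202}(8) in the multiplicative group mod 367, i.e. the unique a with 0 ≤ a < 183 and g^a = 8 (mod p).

30

Successive powers of 202 modulo 367:
  202^0=1  202^1=202  202^2=67  202^3=322  202^4=85  202^5=288
  202^6=190  202^7=212  202^8=252  202^9=258  202^10=2  202^11=37
  202^12=134  202^13=277  202^14=170  202^15=209  202^16=13  202^17=57
  202^18=137  202^19=149  202^20=4  202^21=74  202^22=268  202^23=187
  202^24=340  202^25=51  202^26=26  202^27=114  202^28=274  202^29=298
  202^30=8
So 202^30 ≡ 8 (mod 367), giving a = 30.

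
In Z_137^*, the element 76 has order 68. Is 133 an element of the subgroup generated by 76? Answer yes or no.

yes

133 ∈ ⟨76⟩ iff 133^68 ≡ 1 (mod 137), since |⟨76⟩| = 68.
133^68 mod 137 = 1.
Since 1 = 1, 133 lies in the subgroup.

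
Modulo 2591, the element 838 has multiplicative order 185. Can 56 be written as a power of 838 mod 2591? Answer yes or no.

no

56 ∈ ⟨838⟩ iff 56^185 ≡ 1 (mod 2591), since |⟨838⟩| = 185.
56^185 mod 2591 = 2590.
Since 2590 ≠ 1, 56 does not lie in the subgroup.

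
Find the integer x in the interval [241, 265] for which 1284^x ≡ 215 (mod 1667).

Compute 1284^241 mod 1667 = 157, then multiply by 1284 repeatedly:
  1284^241=157  1284^242=1548  1284^243=568  1284^244=833  1284^245=1025
  1284^246=837  1284^247=1160  1284^248=809  1284^249=215
Found 215 at exponent 249.

249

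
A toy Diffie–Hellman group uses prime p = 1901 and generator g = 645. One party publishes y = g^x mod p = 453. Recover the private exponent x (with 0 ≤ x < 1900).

1818

Baby-step giant-step with m = ceil(sqrt(1900)) = 44.
Baby table (645^j mod 1901 for j=0..43):
  0:1  1:645  2:1607  3:470  4:891  5:593  6:384  7:550
  8:1164  9:1786  10:1865  11:1493  12:1079  13:189  14:241  15:1464
  16:1384  17:1111  18:1819  19:338  20:1296  21:1381  22:1077  23:800
  24:829  25:524  26:1503  27:1826  28:1051  29:1139  30:869  31:1611
  32:1149  33:1616  34:572  35:146  36:1021  37:799  38:184  39:818
  40:1033  41:935  42:458  43:755
Giant step factor: 645^(-44) ≡ 1609 (mod 1901).
Scan 453·1609^i mod 1901 for i = 0, 1, …:
  i=0: 453   i=1: 794   i=2: 74   i=3: 1204
  i=4: 117   i=5: 54   i=6: 1341   i=7: 34
  i=8: 1478   i=9: 1852     …   i=40: 839
  i=41: 241
Match at i=41, j=14: x = 41·44 + 14 = 1818.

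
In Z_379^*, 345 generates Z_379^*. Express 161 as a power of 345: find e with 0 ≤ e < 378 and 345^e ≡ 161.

Baby-step giant-step with m = ceil(sqrt(378)) = 20.
Baby table (345^j mod 379 for j=0..19):
  0:1  1:345  2:19  3:112  4:361  5:233  6:37  7:258
  8:324  9:354  10:92  11:283  12:232  13:71  14:239  15:212
  16:372  17:238  18:246  19:353
Giant step factor: 345^(-20) ≡ 376 (mod 379).
Scan 161·376^i mod 379 for i = 0, 1, …:
  i=0: 161   i=1: 275   i=2: 312   i=3: 201
  i=4: 155   i=5: 293   i=6: 258
Match at i=6, j=7: e = 6·20 + 7 = 127.

127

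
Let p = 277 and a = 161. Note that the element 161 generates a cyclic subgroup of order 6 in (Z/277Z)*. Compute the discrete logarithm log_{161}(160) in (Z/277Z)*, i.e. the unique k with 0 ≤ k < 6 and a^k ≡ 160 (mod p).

2

Successive powers of 161 modulo 277:
  161^0=1  161^1=161  161^2=160
So 161^2 ≡ 160 (mod 277), giving k = 2.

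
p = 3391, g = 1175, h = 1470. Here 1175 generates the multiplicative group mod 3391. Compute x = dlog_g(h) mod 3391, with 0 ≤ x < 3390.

73

Baby-step giant-step with m = ceil(sqrt(3390)) = 59.
Baby table (1175^j mod 3391 for j=0..58):
  0:1  1:1175  2:488  3:321  4:774  5:662  6:1311  7:911
  8:2260  9:347  10:805  11:3177  12:2875  13:689  14:2517  15:523
  16:754  17:899  18:1724  19:1273  20:344  21:671  22:1713  23:1912
  24:1758  25:531  26:3372  27:1412  28:901  29:683  30:2249  31:986
  32:2219  33:3037  34:1143  35:189  36:1660  37:675  38:3022  39:473
  40:3042  41:236  42:2629  43:3265  44:1154  45:2941  46:246  47:815
  48:1363  49:973  50:508  51:84  52:361  53:300  54:3227  55:587
  56:1352  57:1612  58:1922
Giant step factor: 1175^(-59) ≡ 2846 (mod 3391).
Scan 1470·2846^i mod 3391 for i = 0, 1, …:
  i=0: 1470   i=1: 2517
Match at i=1, j=14: x = 1·59 + 14 = 73.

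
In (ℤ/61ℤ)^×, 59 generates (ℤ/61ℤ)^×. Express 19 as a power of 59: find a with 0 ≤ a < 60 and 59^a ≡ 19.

26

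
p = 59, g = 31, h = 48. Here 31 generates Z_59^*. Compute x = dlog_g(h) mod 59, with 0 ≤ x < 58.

52

Baby-step giant-step with m = ceil(sqrt(58)) = 8.
Baby table (31^j mod 59 for j=0..7):
  0:1  1:31  2:17  3:55  4:53  5:50  6:16  7:24
Giant step factor: 31^(-8) ≡ 41 (mod 59).
Scan 48·41^i mod 59 for i = 0, 1, …:
  i=0: 48   i=1: 21   i=2: 35   i=3: 19
  i=4: 12   i=5: 20   i=6: 53
Match at i=6, j=4: x = 6·8 + 4 = 52.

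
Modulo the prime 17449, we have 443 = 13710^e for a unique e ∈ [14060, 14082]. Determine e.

14063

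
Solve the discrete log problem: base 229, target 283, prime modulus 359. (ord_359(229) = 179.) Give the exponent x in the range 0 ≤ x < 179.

Baby-step giant-step with m = ceil(sqrt(179)) = 14.
Baby table (229^j mod 359 for j=0..13):
  0:1  1:229  2:27  3:80  4:11  5:6  6:297  7:162
  8:121  9:66  10:36  11:346  12:254  13:8
Giant step factor: 229^(-14) ≡ 262 (mod 359).
Scan 283·262^i mod 359 for i = 0, 1, …:
  i=0: 283   i=1: 192   i=2: 44   i=3: 40
  i=4: 69   i=5: 128   i=6: 149   i=7: 266
  i=8: 46   i=9: 205   i=10: 219   i=11: 297
Match at i=11, j=6: x = 11·14 + 6 = 160.

160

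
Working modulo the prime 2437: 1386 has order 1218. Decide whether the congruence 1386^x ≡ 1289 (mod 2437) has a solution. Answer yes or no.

yes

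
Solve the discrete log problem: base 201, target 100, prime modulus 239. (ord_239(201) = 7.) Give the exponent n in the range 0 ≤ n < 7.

4

Successive powers of 201 modulo 239:
  201^0=1  201^1=201  201^2=10  201^3=98  201^4=100
So 201^4 ≡ 100 (mod 239), giving n = 4.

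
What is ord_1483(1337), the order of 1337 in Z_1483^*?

741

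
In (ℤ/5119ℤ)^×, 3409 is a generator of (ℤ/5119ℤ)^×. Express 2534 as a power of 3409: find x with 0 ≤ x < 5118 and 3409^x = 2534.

4616

Baby-step giant-step with m = ceil(sqrt(5118)) = 72.
Baby table (3409^j mod 5119 for j=0..71):
  0:1  1:3409  2:1151  3:2605  4:4099  5:3740  6:3350  7:4780
  8:1243  9:3974  10:2492  11:2807  12:1652  13:768  14:2303  15:3500
  16:4230  17:4966  18:561  19:3062  20:717  21:2490  22:1108  23:4469
  24:677  25:4343  26:1139  27:2649  28:525  29:3194  30:233  31:852
  32:1995  33:2923  34:2933  35:1190  36:2462  37:2917  38:2955  39:4522
  40:2189  41:3918  42:991  43:4898  44:4223  45:1579  46:2742  47:184
  48:2738  49:1905  50:3253  51:1723  52:2214  53:2120  54:4171  55:3476
  56:4318  57:2937  58:4588  59:1947  60:3099  61:3994  62:4125  63:232
  64:2562  65:844  66:318  67:3953  68:2569  69:4231  70:3256  71:1712
Giant step factor: 3409^(-72) ≡ 3148 (mod 5119).
Scan 2534·3148^i mod 5119 for i = 0, 1, …:
  i=0: 2534   i=1: 1630   i=2: 2002   i=3: 807
  i=4: 1412   i=5: 1684   i=6: 3067   i=7: 482
  i=8: 2112   i=9: 4114     …   i=63: 337
  i=64: 1243
Match at i=64, j=8: x = 64·72 + 8 = 4616.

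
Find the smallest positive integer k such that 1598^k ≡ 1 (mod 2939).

1469

The order of 1598 must divide p − 1 = 2938 = 2 · 13 · 113.
Divisors: 1, 2, 13, 26, 113, 226, 1469, 2938.
Check each in increasing order: 1598^1 ≡ 1598;  1598^2 ≡ 2552;  1598^13 ≡ 2267;  1598^26 ≡ 1917;  1598^113 ≡ 1553;  1598^226 ≡ 1829;  1598^1469 ≡ 1.
Smallest exponent giving 1 is 1469.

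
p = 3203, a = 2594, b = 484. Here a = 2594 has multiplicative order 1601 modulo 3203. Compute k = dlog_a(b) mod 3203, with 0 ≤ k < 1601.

1133

Baby-step giant-step with m = ceil(sqrt(1601)) = 41.
Baby table (2594^j mod 3203 for j=0..40):
  0:1  1:2594  2:2536  3:2625  4:2875  5:1166  6:972  7:607
  8:1885  9:1912  10:1484  11:2693  12:3102  13:652  14:104  15:724
  16:1098  17:745  18:1121  19:2753  20:1795  21:2271  22:657  23:262
  24:592  25:1411  26:2308  27:545  28:1207  29:1627  30:2087  31:608
  32:1276  33:1245  34:906  35:2365  36:1065  37:1624  38:711  39:2609
  40:3010
Giant step factor: 2594^(-41) ≡ 1687 (mod 3203).
Scan 484·1687^i mod 3203 for i = 0, 1, …:
  i=0: 484   i=1: 2946   i=2: 2049   i=3: 626
  i=4: 2275   i=5: 731   i=6: 42   i=7: 388
  i=8: 1144   i=9: 1722     …   i=26: 514
  i=27: 2308
Match at i=27, j=26: k = 27·41 + 26 = 1133.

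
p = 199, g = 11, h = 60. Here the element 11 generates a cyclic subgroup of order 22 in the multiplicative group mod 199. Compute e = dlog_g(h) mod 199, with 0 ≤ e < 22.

5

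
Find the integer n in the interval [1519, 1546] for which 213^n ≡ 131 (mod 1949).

Compute 213^1519 mod 1949 = 1542, then multiply by 213 repeatedly:
  213^1519=1542  213^1520=1014  213^1521=1592  213^1522=1919  213^1523=1406
  213^1524=1281  213^1525=1942  213^1526=458  213^1527=104  213^1528=713
  213^1529=1796  213^1530=544  213^1531=881  213^1532=549  213^1533=1946
  213^1534=1310  213^1535=323  213^1536=584  213^1537=1605  213^1538=790
  213^1539=656  213^1540=1349  213^1541=834  213^1542=283  213^1543=1809
  213^1544=1364  213^1545=131
Found 131 at exponent 1545.

1545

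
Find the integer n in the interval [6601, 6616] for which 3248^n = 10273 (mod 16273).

6611

Compute 3248^6601 mod 16273 = 9744, then multiply by 3248 repeatedly:
  3248^6601=9744  3248^6602=13800  3248^6603=6558  3248^6604=15300  3248^6605=12931
  3248^6606=15548  3248^6607=4785  3248^6608=965  3248^6609=9904  3248^6610=12744
  3248^6611=10273
Found 10273 at exponent 6611.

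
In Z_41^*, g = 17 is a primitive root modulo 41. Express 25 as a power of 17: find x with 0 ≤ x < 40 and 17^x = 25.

28

Successive powers of 17 modulo 41:
  17^0=1  17^1=17  17^2=2  17^3=34  17^4=4  17^5=27
  17^6=8  17^7=13  17^8=16  17^9=26  17^10=32  17^11=11
  17^12=23  17^13=22  17^14=5  17^15=3  17^16=10  17^17=6
  17^18=20  17^19=12  17^20=40  17^21=24  17^22=39  17^23=7
  17^24=37  17^25=14  17^26=33  17^27=28  17^28=25
So 17^28 ≡ 25 (mod 41), giving x = 28.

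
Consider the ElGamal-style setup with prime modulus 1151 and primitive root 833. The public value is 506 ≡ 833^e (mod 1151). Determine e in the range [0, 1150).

265

Baby-step giant-step with m = ceil(sqrt(1150)) = 34.
Baby table (833^j mod 1151 for j=0..33):
  0:1  1:833  2:987  3:357  4:423  5:153  6:839  7:230
  8:524  9:263  10:389  11:606  12:660  13:753  14:1105  15:816
  16:638  17:843  18:109  19:1019  20:540  21:930  22:67  23:563
  24:522  25:899  26:717  27:1043  28:965  29:447  30:578  31:356
  32:741  33:317
Giant step factor: 833^(-34) ≡ 437 (mod 1151).
Scan 506·437^i mod 1151 for i = 0, 1, …:
  i=0: 506   i=1: 130   i=2: 411   i=3: 51
  i=4: 418   i=5: 808   i=6: 890   i=7: 1043
Match at i=7, j=27: e = 7·34 + 27 = 265.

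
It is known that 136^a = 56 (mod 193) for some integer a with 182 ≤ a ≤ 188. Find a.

182

Compute 136^182 mod 193 = 56, then multiply by 136 repeatedly:
  136^182=56
Found 56 at exponent 182.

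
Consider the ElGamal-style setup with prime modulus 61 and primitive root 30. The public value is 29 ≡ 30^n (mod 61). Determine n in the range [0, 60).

55

Baby-step giant-step with m = ceil(sqrt(60)) = 8.
Baby table (30^j mod 61 for j=0..7):
  0:1  1:30  2:46  3:38  4:42  5:40  6:41  7:10
Giant step factor: 30^(-8) ≡ 12 (mod 61).
Scan 29·12^i mod 61 for i = 0, 1, …:
  i=0: 29   i=1: 43   i=2: 28   i=3: 31
  i=4: 6   i=5: 11   i=6: 10
Match at i=6, j=7: n = 6·8 + 7 = 55.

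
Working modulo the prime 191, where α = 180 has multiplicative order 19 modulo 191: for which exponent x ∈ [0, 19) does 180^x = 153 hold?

5

Successive powers of 180 modulo 191:
  180^0=1  180^1=180  180^2=121  180^3=6  180^4=125  180^5=153
So 180^5 ≡ 153 (mod 191), giving x = 5.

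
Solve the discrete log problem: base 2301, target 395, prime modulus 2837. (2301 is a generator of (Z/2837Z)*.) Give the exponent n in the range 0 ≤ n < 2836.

1567

Baby-step giant-step with m = ceil(sqrt(2836)) = 54.
Baby table (2301^j mod 2837 for j=0..53):
  0:1  1:2301  2:759  3:1704  4:170  5:2501  6:1365  7:306
  8:530  9:2457  10:2253  11:954  12:2153  13:651  14:15  15:471
  16:37  17:27  18:2550  19:634  20:616  21:1753  22:2276  23:2811
  24:2588  25:125  26:1088  27:1254  28:225  29:1391  30:555  31:405
  32:1369  33:999  34:729  35:762  36:96  37:2447  38:1939  39:1875
  40:2135  41:1788  42:538  43:1006  44:2651  45:401  46:676  47:800
  48:2424  49:82  50:1440  51:2661  52:715  53:2592
Giant step factor: 2301^(-54) ≡ 2237 (mod 2837).
Scan 395·2237^i mod 2837 for i = 0, 1, …:
  i=0: 395   i=1: 1308   i=2: 1049   i=3: 414
  i=4: 1256   i=5: 1042   i=6: 1777   i=7: 512
  i=8: 2033   i=9: 110     …   i=28: 1287
  i=29: 2301
Match at i=29, j=1: n = 29·54 + 1 = 1567.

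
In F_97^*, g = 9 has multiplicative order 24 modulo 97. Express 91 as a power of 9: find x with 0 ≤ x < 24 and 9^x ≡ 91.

10

Successive powers of 9 modulo 97:
  9^0=1  9^1=9  9^2=81  9^3=50  9^4=62  9^5=73
  9^6=75  9^7=93  9^8=61  9^9=64  9^10=91
So 9^10 ≡ 91 (mod 97), giving x = 10.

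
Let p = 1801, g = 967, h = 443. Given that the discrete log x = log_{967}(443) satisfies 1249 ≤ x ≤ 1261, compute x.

Compute 967^1249 mod 1801 = 376, then multiply by 967 repeatedly:
  967^1249=376  967^1250=1591  967^1251=443
Found 443 at exponent 1251.

1251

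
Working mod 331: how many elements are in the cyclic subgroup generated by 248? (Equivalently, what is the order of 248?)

30

The order of 248 must divide p − 1 = 330 = 2 · 3 · 5 · 11.
Divisors: 1, 2, 3, 5, 6, 10, 11, 15, 22, 30, 33, 55, 66, 110, 165, 330.
Check each in increasing order: 248^1 ≡ 248;  248^2 ≡ 269;  248^3 ≡ 181;  248^5 ≡ 32;  248^6 ≡ 323;  248^10 ≡ 31;  248^11 ≡ 75;  248^15 ≡ 330;  248^22 ≡ 329;  248^30 ≡ 1.
Smallest exponent giving 1 is 30.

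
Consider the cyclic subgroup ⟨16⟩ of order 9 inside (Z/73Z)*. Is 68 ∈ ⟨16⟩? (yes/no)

no

68 ∈ ⟨16⟩ iff 68^9 ≡ 1 (mod 73), since |⟨16⟩| = 9.
68^9 mod 73 = 63.
Since 63 ≠ 1, 68 does not lie in the subgroup.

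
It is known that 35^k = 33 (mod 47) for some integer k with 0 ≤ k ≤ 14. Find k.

Compute 35^0 mod 47 = 1, then multiply by 35 repeatedly:
  35^0=1  35^1=35  35^2=3  35^3=11  35^4=9
  35^5=33
Found 33 at exponent 5.

5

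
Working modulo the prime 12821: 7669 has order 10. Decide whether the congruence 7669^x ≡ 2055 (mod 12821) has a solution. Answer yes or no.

⟨7669⟩ has order 10; its elements mod 12821 are {1, 326, 3634, 3708, 5152, 7669, 9113, 9187, 12495, 12820}.
2055 is not in this set.

no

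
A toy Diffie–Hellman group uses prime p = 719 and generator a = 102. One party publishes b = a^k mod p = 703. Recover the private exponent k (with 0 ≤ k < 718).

Baby-step giant-step with m = ceil(sqrt(718)) = 27.
Baby table (102^j mod 719 for j=0..26):
  0:1  1:102  2:338  3:683  4:642  5:55  6:577  7:615
  8:177  9:79  10:149  11:99  12:32  13:388  14:31  15:286
  16:412  17:322  18:489  19:267  20:631  21:371  22:454  23:292
  24:305  25:193  26:273
Giant step factor: 102^(-27) ≡ 660 (mod 719).
Scan 703·660^i mod 719 for i = 0, 1, …:
  i=0: 703   i=1: 225   i=2: 386   i=3: 234
  i=4: 574   i=5: 646   i=6: 712   i=7: 413
  i=8: 79
Match at i=8, j=9: k = 8·27 + 9 = 225.

225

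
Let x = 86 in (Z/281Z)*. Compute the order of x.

The order of 86 must divide p − 1 = 280 = 2^3 · 5 · 7.
Divisors: 1, 2, 4, 5, 7, 8, 10, 14, 20, 28, 35, 40, 56, 70, 140, 280.
Check each in increasing order: 86^1 ≡ 86;  86^2 ≡ 90;  86^4 ≡ 232;  86^5 ≡ 1.
Smallest exponent giving 1 is 5.

5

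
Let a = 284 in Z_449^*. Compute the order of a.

The order of 284 must divide p − 1 = 448 = 2^6 · 7.
Divisors: 1, 2, 4, 7, 8, 14, 16, 28, 32, 56, 64, 112, 224, 448.
Check each in increasing order: 284^1 ≡ 284;  284^2 ≡ 285;  284^4 ≡ 405;  284^7 ≡ 108;  284^8 ≡ 140;  284^14 ≡ 439;  284^16 ≡ 293;  284^28 ≡ 100;  284^32 ≡ 90;  284^56 ≡ 122;  284^64 ≡ 18;  284^112 ≡ 67;  284^224 ≡ 448;  284^448 ≡ 1.
Smallest exponent giving 1 is 448.

448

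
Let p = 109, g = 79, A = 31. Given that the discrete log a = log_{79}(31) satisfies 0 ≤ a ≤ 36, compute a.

10

Compute 79^0 mod 109 = 1, then multiply by 79 repeatedly:
  79^0=1  79^1=79  79^2=28  79^3=32  79^4=21
  79^5=24  79^6=43  79^7=18  79^8=5  79^9=68
  79^10=31
Found 31 at exponent 10.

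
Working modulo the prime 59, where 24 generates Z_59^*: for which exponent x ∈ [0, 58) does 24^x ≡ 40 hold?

33

Baby-step giant-step with m = ceil(sqrt(58)) = 8.
Baby table (24^j mod 59 for j=0..7):
  0:1  1:24  2:45  3:18  4:19  5:43  6:29  7:47
Giant step factor: 24^(-8) ≡ 17 (mod 59).
Scan 40·17^i mod 59 for i = 0, 1, …:
  i=0: 40   i=1: 31   i=2: 55   i=3: 50
  i=4: 24
Match at i=4, j=1: x = 4·8 + 1 = 33.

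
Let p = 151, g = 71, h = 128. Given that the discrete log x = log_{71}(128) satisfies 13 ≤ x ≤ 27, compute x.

20

Compute 71^13 mod 151 = 12, then multiply by 71 repeatedly:
  71^13=12  71^14=97  71^15=92  71^16=39  71^17=51
  71^18=148  71^19=89  71^20=128
Found 128 at exponent 20.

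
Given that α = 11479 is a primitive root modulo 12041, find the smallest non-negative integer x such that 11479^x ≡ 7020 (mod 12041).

6631

Baby-step giant-step with m = ceil(sqrt(12040)) = 110.
Baby table (11479^j mod 12041 for j=0..109):
  0:1  1:11479  2:2778  3:4094  4:11044  5:6428  6:11805  7:181
  8:6647  9:9137  10:6513  11:158  12:7532  13:5448  14:8679  15:11048
  16:4180  17:10876  18:4516  19:2659  20:10767  21:5569  22:882  23:10038
  24:5873  25:10649  26:11680  27:10226  28:8586  29:3109  30:10728  31:3405
  32:909  33:6905  34:8633  35:777  36:8843  37:3167  38:2214  39:7996
  40:9582  41:9284  42:8186  43:11171  44:7300  45:3381  46:2356  47:438
  48:6705  49:623  50:11104  51:8831  52:9911  53:5001  54:7032  55:9505
  56:4394  57:11018  58:8999  59:11823  60:2106  61:8487  62:10583  63:608
  64:7493  65:3284  66:8706  67:7915  68:6940  69:1004  70:1679  71:7641
  72:4395  73:10456  74:11777  75:3876  76:1109  77:2874  78:10347  79:789
  80:2099  81:380  82:3178  83:8073  84:2431  85:6452  86:10358  87:6648
  88:8575  89:9291  90:4252  91:6535  92:11876  93:8443  94:11229  95:10827
  96:7972  97:11029  98:2817  99:6258  100:11017  101:9561  102:9045  103:10053
  104:9484  105:4155  106:844  107:7312  108:8678  109:11610
Giant step factor: 11479^(-110) ≡ 2379 (mod 12041).
Scan 7020·2379^i mod 12041 for i = 0, 1, …:
  i=0: 7020   i=1: 11754   i=2: 3564   i=3: 1892
  i=4: 9775   i=5: 3554   i=6: 2184   i=7: 6065
  i=8: 3517   i=9: 10489     …   i=59: 5574
  i=60: 3405
Match at i=60, j=31: x = 60·110 + 31 = 6631.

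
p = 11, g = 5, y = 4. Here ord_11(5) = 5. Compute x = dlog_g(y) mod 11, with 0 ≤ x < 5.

3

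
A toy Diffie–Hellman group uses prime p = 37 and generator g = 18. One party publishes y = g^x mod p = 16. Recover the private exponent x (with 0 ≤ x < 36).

Successive powers of 18 modulo 37:
  18^0=1  18^1=18  18^2=28  18^3=23  18^4=7  18^5=15
  18^6=11  18^7=13  18^8=12  18^9=31  18^10=3  18^11=17
  18^12=10  18^13=32  18^14=21  18^15=8  18^16=33  18^17=2
  18^18=36  18^19=19  18^20=9  18^21=14  18^22=30  18^23=22
  18^24=26  18^25=24  18^26=25  18^27=6  18^28=34  18^29=20
  18^30=27  18^31=5  18^32=16
So 18^32 ≡ 16 (mod 37), giving x = 32.

32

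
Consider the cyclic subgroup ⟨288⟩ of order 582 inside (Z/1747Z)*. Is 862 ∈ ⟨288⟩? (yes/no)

yes

862 ∈ ⟨288⟩ iff 862^582 ≡ 1 (mod 1747), since |⟨288⟩| = 582.
862^582 mod 1747 = 1.
Since 1 = 1, 862 lies in the subgroup.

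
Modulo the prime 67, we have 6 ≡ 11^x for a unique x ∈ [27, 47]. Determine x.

32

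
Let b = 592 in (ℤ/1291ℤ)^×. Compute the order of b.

645

The order of 592 must divide p − 1 = 1290 = 2 · 3 · 5 · 43.
Divisors: 1, 2, 3, 5, 6, 10, 15, 30, 43, 86, 129, 215, 258, 430, 645, 1290.
Check each in increasing order: 592^1 ≡ 592;  592^2 ≡ 603;  592^3 ≡ 660;  592^5 ≡ 352;  592^6 ≡ 533;  592^10 ≡ 1259;  592^15 ≡ 355;  592^30 ≡ 798;  592^43 ≡ 245;  592^86 ≡ 639;  592^129 ≡ 344;  592^215 ≡ 346;  592^258 ≡ 855;  592^430 ≡ 944;  592^645 ≡ 1.
Smallest exponent giving 1 is 645.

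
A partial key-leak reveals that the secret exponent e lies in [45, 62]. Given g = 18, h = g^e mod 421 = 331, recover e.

Compute 18^45 mod 421 = 219, then multiply by 18 repeatedly:
  18^45=219  18^46=153  18^47=228  18^48=315  18^49=197
  18^50=178  18^51=257  18^52=416  18^53=331
Found 331 at exponent 53.

53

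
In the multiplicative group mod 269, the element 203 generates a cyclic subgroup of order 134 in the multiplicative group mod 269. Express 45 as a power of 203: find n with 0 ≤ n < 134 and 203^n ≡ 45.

Baby-step giant-step with m = ceil(sqrt(134)) = 12.
Baby table (203^j mod 269 for j=0..11):
  0:1  1:203  2:52  3:65  4:14  5:152  6:190  7:103
  8:196  9:245  10:239  11:97
Giant step factor: 203^(-12) ≡ 5 (mod 269).
Scan 45·5^i mod 269 for i = 0, 1, …:
  i=0: 45   i=1: 225   i=2: 49   i=3: 245
Match at i=3, j=9: n = 3·12 + 9 = 45.

45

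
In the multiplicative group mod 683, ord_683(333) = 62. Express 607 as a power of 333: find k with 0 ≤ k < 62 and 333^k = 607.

Baby-step giant-step with m = ceil(sqrt(62)) = 8.
Baby table (333^j mod 683 for j=0..7):
  0:1  1:333  2:243  3:325  4:311  5:430  6:443  7:674
Giant step factor: 333^(-8) ≡ 250 (mod 683).
Scan 607·250^i mod 683 for i = 0, 1, …:
  i=0: 607   i=1: 124   i=2: 265   i=3: 682
  i=4: 433   i=5: 336   i=6: 674
Match at i=6, j=7: k = 6·8 + 7 = 55.

55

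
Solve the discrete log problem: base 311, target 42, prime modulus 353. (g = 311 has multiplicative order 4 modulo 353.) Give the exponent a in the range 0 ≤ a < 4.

3

Successive powers of 311 modulo 353:
  311^0=1  311^1=311  311^2=352  311^3=42
So 311^3 ≡ 42 (mod 353), giving a = 3.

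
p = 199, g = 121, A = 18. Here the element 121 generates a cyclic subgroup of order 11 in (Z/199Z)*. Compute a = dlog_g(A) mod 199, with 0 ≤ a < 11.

5

Successive powers of 121 modulo 199:
  121^0=1  121^1=121  121^2=114  121^3=63  121^4=61  121^5=18
So 121^5 ≡ 18 (mod 199), giving a = 5.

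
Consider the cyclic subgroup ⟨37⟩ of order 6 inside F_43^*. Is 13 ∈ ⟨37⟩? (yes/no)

no

13 ∈ ⟨37⟩ iff 13^6 ≡ 1 (mod 43), since |⟨37⟩| = 6.
13^6 mod 43 = 16.
Since 16 ≠ 1, 13 does not lie in the subgroup.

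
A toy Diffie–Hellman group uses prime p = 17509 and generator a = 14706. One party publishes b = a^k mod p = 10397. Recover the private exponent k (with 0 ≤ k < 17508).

Baby-step giant-step with m = ceil(sqrt(17508)) = 133.
Baby table (14706^j mod 17509 for j=0..132):
  0:1  1:14706  2:12777  3:9483  4:15322  5:2011  6:1065  7:8844
  8:3012  9:14211  10:17051  11:5617  12:13649  13:16527  14:3633  15:6939
  16:2482  17:11536  18:3715  19:4710  20:17165  21:1237  22:16980  23:12031
  24:16950  25:8576  26:1329  27:4230  28:14412  29:13936  30:17480  31:11251
  32:14665  33:5137  34:10896  35:11717  36:4133  37:6159  38:197  39:8097
  40:13282  41:12197  42:6886  43:10969  44:17206  45:8877  46:15567  47:15636
  48:14828  49:3482  50:9976  51:16654  52:15341  53:1281  54:16211  55:13931
  56:13986  57:17402  58:2268  59:16072  60:841  61:6392  62:12440  63:8608
  64:16687  65:10387  66:2706  67:13988  68:11796  69:10313  70:20  71:13976
  72:10414  73:14570  74:8787  75:5202  76:3791  77:1790  78:7713  79:4076
  80:8349  81:7286  82:10345  83:15378  84:2624  85:16217  86:14622  87:3103
  88:4264  89:6655  90:10629  91:7231  92:6929  93:13003  94:6329  95:13939
  96:9071  97:14564  98:8096  99:16085  100:16929  101:14912  102:13156  103:15195
  104:7812  105:6723  106:12624  107:617  108:3940  109:4359  110:3005  111:16323
  112:15157  113:9272  114:11449  115:2450  116:13687  117:15067  118:16416  119:17113
  120:6921  121:409  122:9167  123:8111  124:9058  125:15985  126:17085  127:15369
  128:10342  129:6278  130:16820  131:5277  132:3674
Giant step factor: 14706^(-133) ≡ 3699 (mod 17509).
Scan 10397·3699^i mod 17509 for i = 0, 1, …:
  i=0: 10397   i=1: 8739   i=2: 3947   i=3: 14956
  i=4: 11313   i=5: 277   i=6: 9101   i=7: 12301
  i=8: 13017   i=9: 133     …   i=130: 3729
  i=131: 13988
Match at i=131, j=67: k = 131·133 + 67 = 17490.

17490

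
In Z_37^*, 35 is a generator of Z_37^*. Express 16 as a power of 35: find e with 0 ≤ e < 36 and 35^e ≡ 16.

4

Successive powers of 35 modulo 37:
  35^0=1  35^1=35  35^2=4  35^3=29  35^4=16
So 35^4 ≡ 16 (mod 37), giving e = 4.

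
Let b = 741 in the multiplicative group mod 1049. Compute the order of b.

1048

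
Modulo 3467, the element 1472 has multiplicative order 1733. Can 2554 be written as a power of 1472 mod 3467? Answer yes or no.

2554 ∈ ⟨1472⟩ iff 2554^1733 ≡ 1 (mod 3467), since |⟨1472⟩| = 1733.
2554^1733 mod 3467 = 1.
Since 1 = 1, 2554 lies in the subgroup.

yes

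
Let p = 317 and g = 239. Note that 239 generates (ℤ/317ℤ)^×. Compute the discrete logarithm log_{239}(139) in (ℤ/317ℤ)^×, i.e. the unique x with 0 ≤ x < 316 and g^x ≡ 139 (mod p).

119

Baby-step giant-step with m = ceil(sqrt(316)) = 18.
Baby table (239^j mod 317 for j=0..17):
  0:1  1:239  2:61  3:314  4:234  5:134  6:9  7:249
  8:232  9:290  10:204  11:255  12:81  13:22  14:186  15:74
  16:251  17:76
Giant step factor: 239^(-18) ≡ 307 (mod 317).
Scan 139·307^i mod 317 for i = 0, 1, …:
  i=0: 139   i=1: 195   i=2: 269   i=3: 163
  i=4: 272   i=5: 133   i=6: 255
Match at i=6, j=11: x = 6·18 + 11 = 119.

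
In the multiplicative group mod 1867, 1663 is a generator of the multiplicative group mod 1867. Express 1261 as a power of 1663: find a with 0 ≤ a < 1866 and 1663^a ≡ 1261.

211

Baby-step giant-step with m = ceil(sqrt(1866)) = 44.
Baby table (1663^j mod 1867 for j=0..43):
  0:1  1:1663  2:542  3:1452  4:645  5:977  6:461  7:1173
  8:1551  9:986  10:492  11:450  12:1550  13:1190  14:1817  15:865
  16:905  17:213  18:1356  19:1559  20:1221  21:1094  22:864  23:1109
  24:1538  25:1771  26:914  27:244  28:633  29:1558  30:1425  31:552
  32:1279  33:464  34:561  35:1310  36:1608  37:560  38:1514  39:1066
  40:975  41:869  42:89  43:514
Giant step factor: 1663^(-44) ≡ 608 (mod 1867).
Scan 1261·608^i mod 1867 for i = 0, 1, …:
  i=0: 1261   i=1: 1218   i=2: 1212   i=3: 1298
  i=4: 1310
Match at i=4, j=35: a = 4·44 + 35 = 211.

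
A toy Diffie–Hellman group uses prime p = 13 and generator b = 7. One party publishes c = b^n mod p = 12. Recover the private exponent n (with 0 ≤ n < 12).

6

Successive powers of 7 modulo 13:
  7^0=1  7^1=7  7^2=10  7^3=5  7^4=9  7^5=11
  7^6=12
So 7^6 ≡ 12 (mod 13), giving n = 6.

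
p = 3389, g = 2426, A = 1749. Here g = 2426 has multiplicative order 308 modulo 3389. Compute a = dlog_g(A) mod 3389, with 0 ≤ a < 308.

206

Baby-step giant-step with m = ceil(sqrt(308)) = 18.
Baby table (2426^j mod 3389 for j=0..17):
  0:1  1:2426  2:2172  3:2766  4:96  5:2444  6:1783  7:1194
  8:2438  9:783  10:1718  11:2787  12:207  13:610  14:2256  15:3210
  16:2927  17:947
Giant step factor: 2426^(-18) ≡ 1578 (mod 3389).
Scan 1749·1578^i mod 3389 for i = 0, 1, …:
  i=0: 1749   i=1: 1276   i=2: 462   i=3: 401
  i=4: 2424   i=5: 2280   i=6: 2111   i=7: 3160
  i=8: 1261   i=9: 515   i=10: 2699   i=11: 2438
Match at i=11, j=8: a = 11·18 + 8 = 206.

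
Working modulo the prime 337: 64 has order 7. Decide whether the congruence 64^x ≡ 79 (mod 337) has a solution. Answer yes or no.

yes

⟨64⟩ has order 7; its elements mod 337 are {1, 8, 52, 64, 79, 175, 295}.
79 is in this set.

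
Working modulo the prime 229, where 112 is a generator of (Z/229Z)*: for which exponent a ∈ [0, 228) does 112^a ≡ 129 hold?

Baby-step giant-step with m = ceil(sqrt(228)) = 16.
Baby table (112^j mod 229 for j=0..15):
  0:1  1:112  2:178  3:13  4:82  5:24  6:169  7:150
  8:83  9:136  10:118  11:163  12:165  13:160  14:58  15:84
Giant step factor: 112^(-16) ≡ 217 (mod 229).
Scan 129·217^i mod 229 for i = 0, 1, …:
  i=0: 129   i=1: 55   i=2: 27   i=3: 134
  i=4: 224   i=5: 60   i=6: 196   i=7: 167
  i=8: 57   i=9: 3   i=10: 193   i=11: 203
  i=12: 83
Match at i=12, j=8: a = 12·16 + 8 = 200.

200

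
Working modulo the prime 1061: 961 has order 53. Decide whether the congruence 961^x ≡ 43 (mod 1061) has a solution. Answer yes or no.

no

43 ∈ ⟨961⟩ iff 43^53 ≡ 1 (mod 1061), since |⟨961⟩| = 53.
43^53 mod 1061 = 14.
Since 14 ≠ 1, 43 does not lie in the subgroup.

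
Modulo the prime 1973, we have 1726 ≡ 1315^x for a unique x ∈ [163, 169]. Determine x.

168

Compute 1315^163 mod 1973 = 831, then multiply by 1315 repeatedly:
  1315^163=831  1315^164=1696  1315^165=750  1315^166=1723  1315^167=741
  1315^168=1726
Found 1726 at exponent 168.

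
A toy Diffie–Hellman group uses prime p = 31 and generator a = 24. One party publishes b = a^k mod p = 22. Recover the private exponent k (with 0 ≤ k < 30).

Successive powers of 24 modulo 31:
  24^0=1  24^1=24  24^2=18  24^3=29  24^4=14  24^5=26
  24^6=4  24^7=3  24^8=10  24^9=23  24^10=25  24^11=11
  24^12=16  24^13=12  24^14=9  24^15=30  24^16=7  24^17=13
  24^18=2  24^19=17  24^20=5  24^21=27  24^22=28  24^23=21
  24^24=8  24^25=6  24^26=20  24^27=15  24^28=19  24^29=22
So 24^29 ≡ 22 (mod 31), giving k = 29.

29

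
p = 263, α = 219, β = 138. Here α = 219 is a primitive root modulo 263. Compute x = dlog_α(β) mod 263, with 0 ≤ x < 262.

18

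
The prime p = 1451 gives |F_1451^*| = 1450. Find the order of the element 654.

1450

The order of 654 must divide p − 1 = 1450 = 2 · 5^2 · 29.
Divisors: 1, 2, 5, 10, 25, 29, 50, 58, 145, 290, 725, 1450.
Check each in increasing order: 654^1 ≡ 654;  654^2 ≡ 1122;  654^5 ≡ 1128;  654^10 ≡ 1308;  654^25 ≡ 1376;  654^29 ≡ 270;  654^50 ≡ 1272;  654^58 ≡ 350;  654^145 ≡ 906;  654^290 ≡ 1021;  654^725 ≡ 1450;  654^1450 ≡ 1.
Smallest exponent giving 1 is 1450.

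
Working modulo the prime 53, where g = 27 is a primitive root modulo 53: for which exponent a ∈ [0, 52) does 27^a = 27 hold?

1

Baby-step giant-step with m = ceil(sqrt(52)) = 8.
Baby table (27^j mod 53 for j=0..7):
  0:1  1:27  2:40  3:20  4:10  5:5  6:29  7:41
Giant step factor: 27^(-8) ≡ 44 (mod 53).
Scan 27·44^i mod 53 for i = 0, 1, …:
  i=0: 27
Match at i=0, j=1: a = 0·8 + 1 = 1.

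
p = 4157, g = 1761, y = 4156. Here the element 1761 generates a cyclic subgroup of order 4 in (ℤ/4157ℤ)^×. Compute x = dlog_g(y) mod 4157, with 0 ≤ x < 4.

Successive powers of 1761 modulo 4157:
  1761^0=1  1761^1=1761  1761^2=4156
So 1761^2 ≡ 4156 (mod 4157), giving x = 2.

2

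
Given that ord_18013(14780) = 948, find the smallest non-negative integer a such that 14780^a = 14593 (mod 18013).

Baby-step giant-step with m = ceil(sqrt(948)) = 31.
Baby table (14780^j mod 18013 for j=0..30):
  0:1  1:14780  2:4749  3:11572  4:725  5:15778  6:2542  7:13655
  8:3248  9:795  10:5624  11:10738  12:13110  13:17972  14:6462  15:3434
  16:11899  17:6301  18:1570  19:3856  20:16561  21:10936  22:3431  23:3585
  24:10067  25:2880  26:1681  27:5253  28:3310  29:16505  30:11854
Giant step factor: 14780^(-31) ≡ 17945 (mod 18013).
Scan 14593·17945^i mod 18013 for i = 0, 1, …:
  i=0: 14593   i=1: 16404   i=2: 1334   i=3: 17366
  i=4: 7970   i=5: 16443   i=6: 16695   i=7: 17572
  i=8: 11975   i=9: 14298     …   i=19: 4426
  i=20: 5253
Match at i=20, j=27: a = 20·31 + 27 = 647.

647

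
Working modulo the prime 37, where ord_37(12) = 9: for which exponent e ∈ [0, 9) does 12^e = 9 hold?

7

Successive powers of 12 modulo 37:
  12^0=1  12^1=12  12^2=33  12^3=26  12^4=16  12^5=7
  12^6=10  12^7=9
So 12^7 ≡ 9 (mod 37), giving e = 7.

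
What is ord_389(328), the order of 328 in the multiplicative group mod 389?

388

The order of 328 must divide p − 1 = 388 = 2^2 · 97.
Divisors: 1, 2, 4, 97, 194, 388.
Check each in increasing order: 328^1 ≡ 328;  328^2 ≡ 220;  328^4 ≡ 164;  328^97 ≡ 115;  328^194 ≡ 388;  328^388 ≡ 1.
Smallest exponent giving 1 is 388.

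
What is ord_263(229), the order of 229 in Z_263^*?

The order of 229 must divide p − 1 = 262 = 2 · 131.
Divisors: 1, 2, 131, 262.
Check each in increasing order: 229^1 ≡ 229;  229^2 ≡ 104;  229^131 ≡ 262;  229^262 ≡ 1.
Smallest exponent giving 1 is 262.

262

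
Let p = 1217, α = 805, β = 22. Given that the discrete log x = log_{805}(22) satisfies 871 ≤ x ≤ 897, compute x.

885

Compute 805^871 mod 1217 = 224, then multiply by 805 repeatedly:
  805^871=224  805^872=204  805^873=1142  805^874=475  805^875=237
  805^876=933  805^877=176  805^878=508  805^879=28  805^880=634
  805^881=447  805^882=820  805^883=486  805^884=573  805^885=22
Found 22 at exponent 885.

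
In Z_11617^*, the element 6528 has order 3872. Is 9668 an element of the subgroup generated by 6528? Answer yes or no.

9668 ∈ ⟨6528⟩ iff 9668^3872 ≡ 1 (mod 11617), since |⟨6528⟩| = 3872.
9668^3872 mod 11617 = 2593.
Since 2593 ≠ 1, 9668 does not lie in the subgroup.

no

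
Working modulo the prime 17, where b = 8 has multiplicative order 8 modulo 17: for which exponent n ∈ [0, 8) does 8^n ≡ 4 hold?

Successive powers of 8 modulo 17:
  8^0=1  8^1=8  8^2=13  8^3=2  8^4=16  8^5=9
  8^6=4
So 8^6 ≡ 4 (mod 17), giving n = 6.

6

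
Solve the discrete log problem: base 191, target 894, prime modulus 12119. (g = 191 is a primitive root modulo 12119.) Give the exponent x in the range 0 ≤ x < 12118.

7731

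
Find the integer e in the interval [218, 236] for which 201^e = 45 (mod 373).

231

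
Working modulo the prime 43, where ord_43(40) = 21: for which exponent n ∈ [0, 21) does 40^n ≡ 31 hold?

13

Successive powers of 40 modulo 43:
  40^0=1  40^1=40  40^2=9  40^3=16  40^4=38  40^5=15
  40^6=41  40^7=6  40^8=25  40^9=11  40^10=10  40^11=13
  40^12=4  40^13=31
So 40^13 ≡ 31 (mod 43), giving n = 13.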